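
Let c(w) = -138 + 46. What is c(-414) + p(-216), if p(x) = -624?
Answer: -716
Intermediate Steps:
c(w) = -92
c(-414) + p(-216) = -92 - 624 = -716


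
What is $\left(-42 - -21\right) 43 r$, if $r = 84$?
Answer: $-75852$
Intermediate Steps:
$\left(-42 - -21\right) 43 r = \left(-42 - -21\right) 43 \cdot 84 = \left(-42 + 21\right) 43 \cdot 84 = \left(-21\right) 43 \cdot 84 = \left(-903\right) 84 = -75852$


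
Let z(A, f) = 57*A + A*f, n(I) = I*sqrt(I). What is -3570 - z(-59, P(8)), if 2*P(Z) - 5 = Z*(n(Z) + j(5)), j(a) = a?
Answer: 2241/2 + 3776*sqrt(2) ≈ 6460.6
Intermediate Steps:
n(I) = I**(3/2)
P(Z) = 5/2 + Z*(5 + Z**(3/2))/2 (P(Z) = 5/2 + (Z*(Z**(3/2) + 5))/2 = 5/2 + (Z*(5 + Z**(3/2)))/2 = 5/2 + Z*(5 + Z**(3/2))/2)
-3570 - z(-59, P(8)) = -3570 - (-59)*(57 + (5/2 + 8**(5/2)/2 + (5/2)*8)) = -3570 - (-59)*(57 + (5/2 + (128*sqrt(2))/2 + 20)) = -3570 - (-59)*(57 + (5/2 + 64*sqrt(2) + 20)) = -3570 - (-59)*(57 + (45/2 + 64*sqrt(2))) = -3570 - (-59)*(159/2 + 64*sqrt(2)) = -3570 - (-9381/2 - 3776*sqrt(2)) = -3570 + (9381/2 + 3776*sqrt(2)) = 2241/2 + 3776*sqrt(2)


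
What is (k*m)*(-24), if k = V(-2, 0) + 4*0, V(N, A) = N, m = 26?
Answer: 1248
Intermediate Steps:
k = -2 (k = -2 + 4*0 = -2 + 0 = -2)
(k*m)*(-24) = -2*26*(-24) = -52*(-24) = 1248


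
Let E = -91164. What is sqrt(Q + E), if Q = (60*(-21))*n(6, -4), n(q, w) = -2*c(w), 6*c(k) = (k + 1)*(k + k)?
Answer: 2*I*sqrt(20271) ≈ 284.75*I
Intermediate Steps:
c(k) = k*(1 + k)/3 (c(k) = ((k + 1)*(k + k))/6 = ((1 + k)*(2*k))/6 = (2*k*(1 + k))/6 = k*(1 + k)/3)
n(q, w) = -2*w*(1 + w)/3
Q = 10080 (Q = (60*(-21))*(-2/3*(-4)*(1 - 4)) = -(-840)*(-4)*(-3) = -1260*(-8) = 10080)
sqrt(Q + E) = sqrt(10080 - 91164) = sqrt(-81084) = 2*I*sqrt(20271)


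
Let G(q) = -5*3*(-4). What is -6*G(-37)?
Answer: -360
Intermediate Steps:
G(q) = 60 (G(q) = -15*(-4) = 60)
-6*G(-37) = -6*60 = -360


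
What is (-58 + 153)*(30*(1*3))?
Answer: 8550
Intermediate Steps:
(-58 + 153)*(30*(1*3)) = 95*(30*3) = 95*90 = 8550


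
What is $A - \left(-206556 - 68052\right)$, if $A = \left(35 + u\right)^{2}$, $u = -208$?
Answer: $304537$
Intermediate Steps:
$A = 29929$ ($A = \left(35 - 208\right)^{2} = \left(-173\right)^{2} = 29929$)
$A - \left(-206556 - 68052\right) = 29929 - \left(-206556 - 68052\right) = 29929 - -274608 = 29929 + 274608 = 304537$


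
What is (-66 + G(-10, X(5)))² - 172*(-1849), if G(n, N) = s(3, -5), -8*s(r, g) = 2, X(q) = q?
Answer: 5158673/16 ≈ 3.2242e+5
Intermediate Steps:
s(r, g) = -¼ (s(r, g) = -⅛*2 = -¼)
G(n, N) = -¼
(-66 + G(-10, X(5)))² - 172*(-1849) = (-66 - ¼)² - 172*(-1849) = (-265/4)² + 318028 = 70225/16 + 318028 = 5158673/16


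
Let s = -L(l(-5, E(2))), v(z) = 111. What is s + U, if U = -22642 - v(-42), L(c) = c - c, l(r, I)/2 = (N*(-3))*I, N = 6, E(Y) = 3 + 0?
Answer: -22753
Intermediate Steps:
E(Y) = 3
l(r, I) = -36*I (l(r, I) = 2*((6*(-3))*I) = 2*(-18*I) = -36*I)
L(c) = 0
s = 0 (s = -1*0 = 0)
U = -22753 (U = -22642 - 1*111 = -22642 - 111 = -22753)
s + U = 0 - 22753 = -22753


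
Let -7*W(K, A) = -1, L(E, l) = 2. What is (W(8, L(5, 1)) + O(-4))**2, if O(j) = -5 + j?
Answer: 3844/49 ≈ 78.449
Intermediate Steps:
W(K, A) = 1/7 (W(K, A) = -1/7*(-1) = 1/7)
(W(8, L(5, 1)) + O(-4))**2 = (1/7 + (-5 - 4))**2 = (1/7 - 9)**2 = (-62/7)**2 = 3844/49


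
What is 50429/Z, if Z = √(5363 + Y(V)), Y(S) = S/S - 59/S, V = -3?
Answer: 50429*√48453/16151 ≈ 687.29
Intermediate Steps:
Y(S) = 1 - 59/S
Z = √48453/3 (Z = √(5363 + (-59 - 3)/(-3)) = √(5363 - ⅓*(-62)) = √(5363 + 62/3) = √(16151/3) = √48453/3 ≈ 73.374)
50429/Z = 50429/((√48453/3)) = 50429*(√48453/16151) = 50429*√48453/16151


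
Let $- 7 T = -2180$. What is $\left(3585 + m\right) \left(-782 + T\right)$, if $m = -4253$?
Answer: $\frac{2200392}{7} \approx 3.1434 \cdot 10^{5}$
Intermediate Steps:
$T = \frac{2180}{7}$ ($T = \left(- \frac{1}{7}\right) \left(-2180\right) = \frac{2180}{7} \approx 311.43$)
$\left(3585 + m\right) \left(-782 + T\right) = \left(3585 - 4253\right) \left(-782 + \frac{2180}{7}\right) = \left(-668\right) \left(- \frac{3294}{7}\right) = \frac{2200392}{7}$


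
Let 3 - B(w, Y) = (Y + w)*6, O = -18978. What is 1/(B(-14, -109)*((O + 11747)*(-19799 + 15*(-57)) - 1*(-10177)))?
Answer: 1/110675204991 ≈ 9.0355e-12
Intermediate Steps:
B(w, Y) = 3 - 6*Y - 6*w (B(w, Y) = 3 - (Y + w)*6 = 3 - (6*Y + 6*w) = 3 + (-6*Y - 6*w) = 3 - 6*Y - 6*w)
1/(B(-14, -109)*((O + 11747)*(-19799 + 15*(-57)) - 1*(-10177))) = 1/((3 - 6*(-109) - 6*(-14))*((-18978 + 11747)*(-19799 + 15*(-57)) - 1*(-10177))) = 1/((3 + 654 + 84)*(-7231*(-19799 - 855) + 10177)) = 1/(741*(-7231*(-20654) + 10177)) = 1/(741*(149349074 + 10177)) = (1/741)/149359251 = (1/741)*(1/149359251) = 1/110675204991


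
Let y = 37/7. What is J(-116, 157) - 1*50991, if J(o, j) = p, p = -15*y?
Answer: -357492/7 ≈ -51070.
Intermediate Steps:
y = 37/7 (y = 37*(1/7) = 37/7 ≈ 5.2857)
p = -555/7 (p = -15*37/7 = -555/7 ≈ -79.286)
J(o, j) = -555/7
J(-116, 157) - 1*50991 = -555/7 - 1*50991 = -555/7 - 50991 = -357492/7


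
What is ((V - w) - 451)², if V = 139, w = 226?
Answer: 289444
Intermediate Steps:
((V - w) - 451)² = ((139 - 1*226) - 451)² = ((139 - 226) - 451)² = (-87 - 451)² = (-538)² = 289444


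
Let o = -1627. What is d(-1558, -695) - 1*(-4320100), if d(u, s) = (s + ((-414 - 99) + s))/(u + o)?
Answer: 13759520403/3185 ≈ 4.3201e+6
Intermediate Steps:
d(u, s) = (-513 + 2*s)/(-1627 + u) (d(u, s) = (s + ((-414 - 99) + s))/(u - 1627) = (s + (-513 + s))/(-1627 + u) = (-513 + 2*s)/(-1627 + u))
d(-1558, -695) - 1*(-4320100) = (-513 + 2*(-695))/(-1627 - 1558) - 1*(-4320100) = (-513 - 1390)/(-3185) + 4320100 = -1/3185*(-1903) + 4320100 = 1903/3185 + 4320100 = 13759520403/3185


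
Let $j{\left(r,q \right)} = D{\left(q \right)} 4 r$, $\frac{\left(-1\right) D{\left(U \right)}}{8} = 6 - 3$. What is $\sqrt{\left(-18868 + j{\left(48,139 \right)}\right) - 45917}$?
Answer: $i \sqrt{69393} \approx 263.43 i$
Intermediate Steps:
$D{\left(U \right)} = -24$ ($D{\left(U \right)} = - 8 \left(6 - 3\right) = \left(-8\right) 3 = -24$)
$j{\left(r,q \right)} = - 96 r$ ($j{\left(r,q \right)} = \left(-24\right) 4 r = - 96 r$)
$\sqrt{\left(-18868 + j{\left(48,139 \right)}\right) - 45917} = \sqrt{\left(-18868 - 4608\right) - 45917} = \sqrt{-23476 - 45917} = \sqrt{-69393} = i \sqrt{69393}$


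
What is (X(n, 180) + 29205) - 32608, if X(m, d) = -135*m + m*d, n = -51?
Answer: -5698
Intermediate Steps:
X(m, d) = -135*m + d*m
(X(n, 180) + 29205) - 32608 = (-51*(-135 + 180) + 29205) - 32608 = (-51*45 + 29205) - 32608 = (-2295 + 29205) - 32608 = 26910 - 32608 = -5698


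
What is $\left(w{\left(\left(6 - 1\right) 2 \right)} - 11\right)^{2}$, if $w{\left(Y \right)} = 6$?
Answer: $25$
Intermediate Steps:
$\left(w{\left(\left(6 - 1\right) 2 \right)} - 11\right)^{2} = \left(6 - 11\right)^{2} = \left(-5\right)^{2} = 25$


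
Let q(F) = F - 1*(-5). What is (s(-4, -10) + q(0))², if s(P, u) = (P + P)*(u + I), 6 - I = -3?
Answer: 169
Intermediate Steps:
I = 9 (I = 6 - 1*(-3) = 6 + 3 = 9)
q(F) = 5 + F (q(F) = F + 5 = 5 + F)
s(P, u) = 2*P*(9 + u) (s(P, u) = (P + P)*(u + 9) = (2*P)*(9 + u) = 2*P*(9 + u))
(s(-4, -10) + q(0))² = (2*(-4)*(9 - 10) + (5 + 0))² = (2*(-4)*(-1) + 5)² = (8 + 5)² = 13² = 169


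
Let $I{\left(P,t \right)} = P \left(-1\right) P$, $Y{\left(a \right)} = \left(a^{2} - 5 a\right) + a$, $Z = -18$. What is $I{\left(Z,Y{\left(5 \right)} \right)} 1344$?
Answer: $-435456$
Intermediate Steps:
$Y{\left(a \right)} = a^{2} - 4 a$
$I{\left(P,t \right)} = - P^{2}$ ($I{\left(P,t \right)} = - P P = - P^{2}$)
$I{\left(Z,Y{\left(5 \right)} \right)} 1344 = - \left(-18\right)^{2} \cdot 1344 = \left(-1\right) 324 \cdot 1344 = \left(-324\right) 1344 = -435456$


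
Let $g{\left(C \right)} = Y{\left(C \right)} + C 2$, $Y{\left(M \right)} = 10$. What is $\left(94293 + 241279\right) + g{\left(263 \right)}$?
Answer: $336108$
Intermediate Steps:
$g{\left(C \right)} = 10 + 2 C$ ($g{\left(C \right)} = 10 + C 2 = 10 + 2 C$)
$\left(94293 + 241279\right) + g{\left(263 \right)} = \left(94293 + 241279\right) + \left(10 + 2 \cdot 263\right) = 335572 + \left(10 + 526\right) = 335572 + 536 = 336108$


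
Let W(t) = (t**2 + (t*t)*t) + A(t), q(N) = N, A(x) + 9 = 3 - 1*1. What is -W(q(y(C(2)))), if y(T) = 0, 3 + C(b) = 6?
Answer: 7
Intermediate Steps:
C(b) = 3 (C(b) = -3 + 6 = 3)
A(x) = -7 (A(x) = -9 + (3 - 1*1) = -9 + (3 - 1) = -9 + 2 = -7)
W(t) = -7 + t**2 + t**3 (W(t) = (t**2 + (t*t)*t) - 7 = (t**2 + t**2*t) - 7 = (t**2 + t**3) - 7 = -7 + t**2 + t**3)
-W(q(y(C(2)))) = -(-7 + 0**2 + 0**3) = -(-7 + 0 + 0) = -1*(-7) = 7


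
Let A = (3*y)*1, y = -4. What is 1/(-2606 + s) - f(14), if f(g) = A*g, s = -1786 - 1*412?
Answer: 807071/4804 ≈ 168.00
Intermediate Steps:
s = -2198 (s = -1786 - 412 = -2198)
A = -12 (A = (3*(-4))*1 = -12*1 = -12)
f(g) = -12*g
1/(-2606 + s) - f(14) = 1/(-2606 - 2198) - (-12)*14 = 1/(-4804) - 1*(-168) = -1/4804 + 168 = 807071/4804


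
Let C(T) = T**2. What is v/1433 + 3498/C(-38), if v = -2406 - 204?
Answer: 621897/1034626 ≈ 0.60108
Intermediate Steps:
v = -2610
v/1433 + 3498/C(-38) = -2610/1433 + 3498/((-38)**2) = -2610*1/1433 + 3498/1444 = -2610/1433 + 3498*(1/1444) = -2610/1433 + 1749/722 = 621897/1034626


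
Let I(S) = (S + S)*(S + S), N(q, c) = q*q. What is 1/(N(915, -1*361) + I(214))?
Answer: 1/1020409 ≈ 9.8000e-7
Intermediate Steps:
N(q, c) = q²
I(S) = 4*S² (I(S) = (2*S)*(2*S) = 4*S²)
1/(N(915, -1*361) + I(214)) = 1/(915² + 4*214²) = 1/(837225 + 4*45796) = 1/(837225 + 183184) = 1/1020409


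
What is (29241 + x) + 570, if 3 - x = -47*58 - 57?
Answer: 32597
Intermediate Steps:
x = 2786 (x = 3 - (-47*58 - 57) = 3 - (-2726 - 57) = 3 - 1*(-2783) = 3 + 2783 = 2786)
(29241 + x) + 570 = (29241 + 2786) + 570 = 32027 + 570 = 32597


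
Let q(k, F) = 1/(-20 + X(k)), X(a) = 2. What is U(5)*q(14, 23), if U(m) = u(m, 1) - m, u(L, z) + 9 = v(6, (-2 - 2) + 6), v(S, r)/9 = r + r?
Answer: -11/9 ≈ -1.2222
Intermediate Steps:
v(S, r) = 18*r (v(S, r) = 9*(r + r) = 9*(2*r) = 18*r)
q(k, F) = -1/18 (q(k, F) = 1/(-20 + 2) = 1/(-18) = -1/18)
u(L, z) = 27 (u(L, z) = -9 + 18*((-2 - 2) + 6) = -9 + 18*(-4 + 6) = -9 + 18*2 = -9 + 36 = 27)
U(m) = 27 - m
U(5)*q(14, 23) = (27 - 1*5)*(-1/18) = (27 - 5)*(-1/18) = 22*(-1/18) = -11/9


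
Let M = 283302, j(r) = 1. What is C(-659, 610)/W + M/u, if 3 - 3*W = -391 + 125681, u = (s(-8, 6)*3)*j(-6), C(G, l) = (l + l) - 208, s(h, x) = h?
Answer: -5915688423/501148 ≈ -11804.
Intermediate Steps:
C(G, l) = -208 + 2*l (C(G, l) = 2*l - 208 = -208 + 2*l)
u = -24 (u = -8*3*1 = -24*1 = -24)
W = -125287/3 (W = 1 - (-391 + 125681)/3 = 1 - ⅓*125290 = 1 - 125290/3 = -125287/3 ≈ -41762.)
C(-659, 610)/W + M/u = (-208 + 2*610)/(-125287/3) + 283302/(-24) = (-208 + 1220)*(-3/125287) + 283302*(-1/24) = 1012*(-3/125287) - 47217/4 = -3036/125287 - 47217/4 = -5915688423/501148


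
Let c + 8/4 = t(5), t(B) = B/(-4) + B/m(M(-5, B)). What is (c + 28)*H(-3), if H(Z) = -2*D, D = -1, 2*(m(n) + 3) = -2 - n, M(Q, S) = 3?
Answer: 1049/22 ≈ 47.682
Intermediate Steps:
m(n) = -4 - n/2 (m(n) = -3 + (-2 - n)/2 = -3 + (-1 - n/2) = -4 - n/2)
t(B) = -19*B/44 (t(B) = B/(-4) + B/(-4 - ½*3) = B*(-¼) + B/(-4 - 3/2) = -B/4 + B/(-11/2) = -B/4 + B*(-2/11) = -B/4 - 2*B/11 = -19*B/44)
c = -183/44 (c = -2 - 19/44*5 = -2 - 95/44 = -183/44 ≈ -4.1591)
H(Z) = 2 (H(Z) = -2*(-1) = 2)
(c + 28)*H(-3) = (-183/44 + 28)*2 = (1049/44)*2 = 1049/22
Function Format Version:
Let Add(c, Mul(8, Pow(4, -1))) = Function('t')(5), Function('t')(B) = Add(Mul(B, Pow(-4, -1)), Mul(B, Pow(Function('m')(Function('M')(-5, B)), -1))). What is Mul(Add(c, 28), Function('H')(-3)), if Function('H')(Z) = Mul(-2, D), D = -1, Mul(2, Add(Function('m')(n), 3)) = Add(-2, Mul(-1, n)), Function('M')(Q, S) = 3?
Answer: Rational(1049, 22) ≈ 47.682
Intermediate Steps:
Function('m')(n) = Add(-4, Mul(Rational(-1, 2), n)) (Function('m')(n) = Add(-3, Mul(Rational(1, 2), Add(-2, Mul(-1, n)))) = Add(-3, Add(-1, Mul(Rational(-1, 2), n))) = Add(-4, Mul(Rational(-1, 2), n)))
Function('t')(B) = Mul(Rational(-19, 44), B) (Function('t')(B) = Add(Mul(B, Pow(-4, -1)), Mul(B, Pow(Add(-4, Mul(Rational(-1, 2), 3)), -1))) = Add(Mul(B, Rational(-1, 4)), Mul(B, Pow(Add(-4, Rational(-3, 2)), -1))) = Add(Mul(Rational(-1, 4), B), Mul(B, Pow(Rational(-11, 2), -1))) = Add(Mul(Rational(-1, 4), B), Mul(B, Rational(-2, 11))) = Add(Mul(Rational(-1, 4), B), Mul(Rational(-2, 11), B)) = Mul(Rational(-19, 44), B))
c = Rational(-183, 44) (c = Add(-2, Mul(Rational(-19, 44), 5)) = Add(-2, Rational(-95, 44)) = Rational(-183, 44) ≈ -4.1591)
Function('H')(Z) = 2 (Function('H')(Z) = Mul(-2, -1) = 2)
Mul(Add(c, 28), Function('H')(-3)) = Mul(Add(Rational(-183, 44), 28), 2) = Mul(Rational(1049, 44), 2) = Rational(1049, 22)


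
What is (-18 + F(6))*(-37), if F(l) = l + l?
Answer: 222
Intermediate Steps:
F(l) = 2*l
(-18 + F(6))*(-37) = (-18 + 2*6)*(-37) = (-18 + 12)*(-37) = -6*(-37) = 222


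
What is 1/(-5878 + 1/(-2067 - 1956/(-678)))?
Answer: -233245/1371014223 ≈ -0.00017013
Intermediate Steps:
1/(-5878 + 1/(-2067 - 1956/(-678))) = 1/(-5878 + 1/(-2067 - 1956*(-1/678))) = 1/(-5878 + 1/(-2067 + 326/113)) = 1/(-5878 + 1/(-233245/113)) = 1/(-5878 - 113/233245) = 1/(-1371014223/233245) = -233245/1371014223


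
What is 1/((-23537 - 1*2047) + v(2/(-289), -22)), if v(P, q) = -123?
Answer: -1/25707 ≈ -3.8900e-5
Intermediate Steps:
1/((-23537 - 1*2047) + v(2/(-289), -22)) = 1/((-23537 - 1*2047) - 123) = 1/((-23537 - 2047) - 123) = 1/(-25584 - 123) = 1/(-25707) = -1/25707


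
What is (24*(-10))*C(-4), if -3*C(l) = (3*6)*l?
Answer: -5760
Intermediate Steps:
C(l) = -6*l (C(l) = -3*6*l/3 = -6*l)
(24*(-10))*C(-4) = (24*(-10))*(-6*(-4)) = -240*24 = -5760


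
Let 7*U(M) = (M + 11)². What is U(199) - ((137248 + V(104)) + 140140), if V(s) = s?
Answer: -271192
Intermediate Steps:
U(M) = (11 + M)²/7 (U(M) = (M + 11)²/7 = (11 + M)²/7)
U(199) - ((137248 + V(104)) + 140140) = (11 + 199)²/7 - ((137248 + 104) + 140140) = (⅐)*210² - (137352 + 140140) = (⅐)*44100 - 1*277492 = 6300 - 277492 = -271192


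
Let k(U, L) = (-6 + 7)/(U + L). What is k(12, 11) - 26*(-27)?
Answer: 16147/23 ≈ 702.04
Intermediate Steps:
k(U, L) = 1/(L + U)
k(12, 11) - 26*(-27) = 1/(11 + 12) - 26*(-27) = 1/23 + 702 = 16147/23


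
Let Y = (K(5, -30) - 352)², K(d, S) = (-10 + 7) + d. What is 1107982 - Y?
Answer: 985482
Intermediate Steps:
K(d, S) = -3 + d
Y = 122500 (Y = ((-3 + 5) - 352)² = (2 - 352)² = (-350)² = 122500)
1107982 - Y = 1107982 - 1*122500 = 1107982 - 122500 = 985482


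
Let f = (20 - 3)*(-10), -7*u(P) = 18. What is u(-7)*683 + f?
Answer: -13484/7 ≈ -1926.3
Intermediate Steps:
u(P) = -18/7 (u(P) = -1/7*18 = -18/7)
f = -170 (f = 17*(-10) = -170)
u(-7)*683 + f = -18/7*683 - 170 = -12294/7 - 170 = -13484/7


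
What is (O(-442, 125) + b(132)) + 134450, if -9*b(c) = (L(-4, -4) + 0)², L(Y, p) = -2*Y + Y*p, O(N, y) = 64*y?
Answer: 142386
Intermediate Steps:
b(c) = -64 (b(c) = -(-4*(-2 - 4) + 0)²/9 = -(-4*(-6) + 0)²/9 = -(24 + 0)²/9 = -⅑*24² = -⅑*576 = -64)
(O(-442, 125) + b(132)) + 134450 = (64*125 - 64) + 134450 = (8000 - 64) + 134450 = 7936 + 134450 = 142386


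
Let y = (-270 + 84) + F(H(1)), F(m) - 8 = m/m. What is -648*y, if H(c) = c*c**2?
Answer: 114696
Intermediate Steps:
H(c) = c**3
F(m) = 9 (F(m) = 8 + m/m = 8 + 1 = 9)
y = -177 (y = (-270 + 84) + 9 = -186 + 9 = -177)
-648*y = -648*(-177) = 114696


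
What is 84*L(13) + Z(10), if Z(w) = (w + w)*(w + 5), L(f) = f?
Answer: 1392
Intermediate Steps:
Z(w) = 2*w*(5 + w) (Z(w) = (2*w)*(5 + w) = 2*w*(5 + w))
84*L(13) + Z(10) = 84*13 + 2*10*(5 + 10) = 1092 + 2*10*15 = 1092 + 300 = 1392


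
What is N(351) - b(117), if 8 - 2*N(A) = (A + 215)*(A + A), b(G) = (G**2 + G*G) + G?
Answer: -226157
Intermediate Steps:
b(G) = G + 2*G**2 (b(G) = (G**2 + G**2) + G = 2*G**2 + G = G + 2*G**2)
N(A) = 4 - A*(215 + A) (N(A) = 4 - (A + 215)*(A + A)/2 = 4 - (215 + A)*2*A/2 = 4 - A*(215 + A))
N(351) - b(117) = (4 - 1*351**2 - 215*351) - 117*(1 + 2*117) = (4 - 1*123201 - 75465) - 117*(1 + 234) = (4 - 123201 - 75465) - 117*235 = -198662 - 1*27495 = -198662 - 27495 = -226157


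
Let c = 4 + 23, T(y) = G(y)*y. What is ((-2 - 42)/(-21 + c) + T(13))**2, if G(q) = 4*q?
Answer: 4024036/9 ≈ 4.4712e+5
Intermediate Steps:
T(y) = 4*y**2 (T(y) = (4*y)*y = 4*y**2)
c = 27
((-2 - 42)/(-21 + c) + T(13))**2 = ((-2 - 42)/(-21 + 27) + 4*13**2)**2 = (-44/6 + 4*169)**2 = (-44*1/6 + 676)**2 = (-22/3 + 676)**2 = (2006/3)**2 = 4024036/9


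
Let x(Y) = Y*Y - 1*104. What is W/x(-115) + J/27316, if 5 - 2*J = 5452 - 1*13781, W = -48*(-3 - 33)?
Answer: 101877255/358413236 ≈ 0.28425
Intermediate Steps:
W = 1728 (W = -48*(-36) = 1728)
J = 4167 (J = 5/2 - (5452 - 1*13781)/2 = 5/2 - (5452 - 13781)/2 = 5/2 - ½*(-8329) = 5/2 + 8329/2 = 4167)
x(Y) = -104 + Y² (x(Y) = Y² - 104 = -104 + Y²)
W/x(-115) + J/27316 = 1728/(-104 + (-115)²) + 4167/27316 = 1728/(-104 + 13225) + 4167*(1/27316) = 1728/13121 + 4167/27316 = 101877255/358413236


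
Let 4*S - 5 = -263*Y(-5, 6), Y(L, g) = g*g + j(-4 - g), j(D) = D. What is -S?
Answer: 6833/4 ≈ 1708.3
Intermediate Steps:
Y(L, g) = -4 + g**2 - g (Y(L, g) = g*g + (-4 - g) = g**2 + (-4 - g) = -4 + g**2 - g)
S = -6833/4 (S = 5/4 + (-263*(-4 + 6**2 - 1*6))/4 = 5/4 + (-263*(-4 + 36 - 6))/4 = 5/4 + (-263*26)/4 = 5/4 + (1/4)*(-6838) = 5/4 - 3419/2 = -6833/4 ≈ -1708.3)
-S = -1*(-6833/4) = 6833/4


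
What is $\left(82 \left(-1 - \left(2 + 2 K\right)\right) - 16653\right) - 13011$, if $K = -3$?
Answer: $-29418$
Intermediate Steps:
$\left(82 \left(-1 - \left(2 + 2 K\right)\right) - 16653\right) - 13011 = \left(82 \left(-1 - -4\right) - 16653\right) - 13011 = \left(82 \left(-1 + \left(-2 + 6\right)\right) - 16653\right) - 13011 = \left(82 \left(-1 + 4\right) - 16653\right) - 13011 = \left(82 \cdot 3 - 16653\right) - 13011 = \left(246 - 16653\right) - 13011 = -16407 - 13011 = -29418$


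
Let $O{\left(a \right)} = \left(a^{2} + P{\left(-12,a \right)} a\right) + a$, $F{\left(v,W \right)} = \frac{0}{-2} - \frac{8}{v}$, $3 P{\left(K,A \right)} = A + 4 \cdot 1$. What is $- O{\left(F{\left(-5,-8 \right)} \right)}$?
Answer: $- \frac{536}{75} \approx -7.1467$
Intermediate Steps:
$P{\left(K,A \right)} = \frac{4}{3} + \frac{A}{3}$ ($P{\left(K,A \right)} = \frac{A + 4 \cdot 1}{3} = \frac{A + 4}{3} = \frac{4 + A}{3} = \frac{4}{3} + \frac{A}{3}$)
$F{\left(v,W \right)} = - \frac{8}{v}$ ($F{\left(v,W \right)} = 0 \left(- \frac{1}{2}\right) - \frac{8}{v} = 0 - \frac{8}{v} = - \frac{8}{v}$)
$O{\left(a \right)} = a + a^{2} + a \left(\frac{4}{3} + \frac{a}{3}\right)$ ($O{\left(a \right)} = \left(a^{2} + \left(\frac{4}{3} + \frac{a}{3}\right) a\right) + a = \left(a^{2} + a \left(\frac{4}{3} + \frac{a}{3}\right)\right) + a = a + a^{2} + a \left(\frac{4}{3} + \frac{a}{3}\right)$)
$- O{\left(F{\left(-5,-8 \right)} \right)} = - \frac{- \frac{8}{-5} \left(7 + 4 \left(- \frac{8}{-5}\right)\right)}{3} = - \frac{\left(-8\right) \left(- \frac{1}{5}\right) \left(7 + 4 \left(\left(-8\right) \left(- \frac{1}{5}\right)\right)\right)}{3} = - \frac{8 \left(7 + 4 \cdot \frac{8}{5}\right)}{3 \cdot 5} = - \frac{8 \left(7 + \frac{32}{5}\right)}{3 \cdot 5} = - \frac{8 \cdot 67}{3 \cdot 5 \cdot 5} = \left(-1\right) \frac{536}{75} = - \frac{536}{75}$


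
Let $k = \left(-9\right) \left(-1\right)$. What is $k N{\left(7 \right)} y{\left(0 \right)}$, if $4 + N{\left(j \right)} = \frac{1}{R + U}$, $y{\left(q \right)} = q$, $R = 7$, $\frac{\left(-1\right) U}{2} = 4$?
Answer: $0$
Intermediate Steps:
$U = -8$ ($U = \left(-2\right) 4 = -8$)
$N{\left(j \right)} = -5$ ($N{\left(j \right)} = -4 + \frac{1}{7 - 8} = -4 + \frac{1}{-1} = -4 - 1 = -5$)
$k = 9$
$k N{\left(7 \right)} y{\left(0 \right)} = 9 \left(-5\right) 0 = \left(-45\right) 0 = 0$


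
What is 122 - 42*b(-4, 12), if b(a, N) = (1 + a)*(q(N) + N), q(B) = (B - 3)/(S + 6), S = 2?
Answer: 7103/4 ≈ 1775.8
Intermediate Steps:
q(B) = -3/8 + B/8 (q(B) = (B - 3)/(2 + 6) = (-3 + B)/8 = (-3 + B)*(⅛) = -3/8 + B/8)
b(a, N) = (1 + a)*(-3/8 + 9*N/8) (b(a, N) = (1 + a)*((-3/8 + N/8) + N) = (1 + a)*(-3/8 + 9*N/8))
122 - 42*b(-4, 12) = 122 - 42*(-3/8 - 3/8*(-4) + (9/8)*12 + (9/8)*12*(-4)) = 122 - 42*(-3/8 + 3/2 + 27/2 - 54) = 122 - 42*(-315/8) = 122 + 6615/4 = 7103/4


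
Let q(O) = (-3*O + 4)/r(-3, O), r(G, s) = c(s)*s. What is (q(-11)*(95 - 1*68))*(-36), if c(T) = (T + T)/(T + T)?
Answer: 35964/11 ≈ 3269.5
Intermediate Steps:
c(T) = 1 (c(T) = (2*T)/((2*T)) = (2*T)*(1/(2*T)) = 1)
r(G, s) = s (r(G, s) = 1*s = s)
q(O) = (4 - 3*O)/O (q(O) = (-3*O + 4)/O = (4 - 3*O)/O)
(q(-11)*(95 - 1*68))*(-36) = ((-3 + 4/(-11))*(95 - 1*68))*(-36) = ((-3 + 4*(-1/11))*(95 - 68))*(-36) = ((-3 - 4/11)*27)*(-36) = -37/11*27*(-36) = -999/11*(-36) = 35964/11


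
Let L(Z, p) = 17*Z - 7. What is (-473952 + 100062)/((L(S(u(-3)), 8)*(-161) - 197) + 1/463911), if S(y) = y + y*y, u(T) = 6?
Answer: 173451683790/52896987863 ≈ 3.2790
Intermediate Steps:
S(y) = y + y**2
L(Z, p) = -7 + 17*Z
(-473952 + 100062)/((L(S(u(-3)), 8)*(-161) - 197) + 1/463911) = (-473952 + 100062)/(((-7 + 17*(6*(1 + 6)))*(-161) - 197) + 1/463911) = -373890/(((-7 + 17*(6*7))*(-161) - 197) + 1/463911) = -373890/(((-7 + 17*42)*(-161) - 197) + 1/463911) = -373890/(((-7 + 714)*(-161) - 197) + 1/463911) = -373890/((707*(-161) - 197) + 1/463911) = -373890/((-113827 - 197) + 1/463911) = -373890/(-114024 + 1/463911) = -373890/(-52896987863/463911) = -373890*(-463911/52896987863) = 173451683790/52896987863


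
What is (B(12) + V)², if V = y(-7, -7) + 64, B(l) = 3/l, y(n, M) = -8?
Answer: 50625/16 ≈ 3164.1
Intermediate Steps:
V = 56 (V = -8 + 64 = 56)
(B(12) + V)² = (3/12 + 56)² = (3*(1/12) + 56)² = (¼ + 56)² = (225/4)² = 50625/16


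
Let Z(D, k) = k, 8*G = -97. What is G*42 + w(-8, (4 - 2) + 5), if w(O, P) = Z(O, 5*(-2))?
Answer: -2077/4 ≈ -519.25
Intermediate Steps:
G = -97/8 (G = (⅛)*(-97) = -97/8 ≈ -12.125)
w(O, P) = -10 (w(O, P) = 5*(-2) = -10)
G*42 + w(-8, (4 - 2) + 5) = -97/8*42 - 10 = -2037/4 - 10 = -2077/4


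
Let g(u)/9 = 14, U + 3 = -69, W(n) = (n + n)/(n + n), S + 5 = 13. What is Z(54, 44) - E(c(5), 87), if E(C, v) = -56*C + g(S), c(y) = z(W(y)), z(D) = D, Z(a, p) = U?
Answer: -142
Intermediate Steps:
S = 8 (S = -5 + 13 = 8)
W(n) = 1 (W(n) = (2*n)/((2*n)) = (2*n)*(1/(2*n)) = 1)
U = -72 (U = -3 - 69 = -72)
Z(a, p) = -72
c(y) = 1
g(u) = 126 (g(u) = 9*14 = 126)
E(C, v) = 126 - 56*C (E(C, v) = -56*C + 126 = 126 - 56*C)
Z(54, 44) - E(c(5), 87) = -72 - (126 - 56*1) = -72 - (126 - 56) = -72 - 1*70 = -72 - 70 = -142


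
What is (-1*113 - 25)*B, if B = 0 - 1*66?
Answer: 9108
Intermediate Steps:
B = -66 (B = 0 - 66 = -66)
(-1*113 - 25)*B = (-1*113 - 25)*(-66) = (-113 - 25)*(-66) = -138*(-66) = 9108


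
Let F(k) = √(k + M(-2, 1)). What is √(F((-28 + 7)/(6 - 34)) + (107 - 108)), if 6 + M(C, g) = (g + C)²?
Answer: √(-4 + 2*I*√17)/2 ≈ 0.80352 + 1.2828*I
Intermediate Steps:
M(C, g) = -6 + (C + g)² (M(C, g) = -6 + (g + C)² = -6 + (C + g)²)
F(k) = √(-5 + k) (F(k) = √(k + (-6 + (-2 + 1)²)) = √(k + (-6 + (-1)²)) = √(k + (-6 + 1)) = √(k - 5) = √(-5 + k))
√(F((-28 + 7)/(6 - 34)) + (107 - 108)) = √(√(-5 + (-28 + 7)/(6 - 34)) + (107 - 108)) = √(√(-5 - 21/(-28)) - 1) = √(√(-5 - 21*(-1/28)) - 1) = √(√(-5 + ¾) - 1) = √(√(-17/4) - 1) = √(I*√17/2 - 1) = √(-1 + I*√17/2)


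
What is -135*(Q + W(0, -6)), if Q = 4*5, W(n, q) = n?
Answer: -2700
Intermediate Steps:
Q = 20
-135*(Q + W(0, -6)) = -135*(20 + 0) = -135*20 = -2700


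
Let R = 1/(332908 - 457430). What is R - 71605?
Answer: -8916397811/124522 ≈ -71605.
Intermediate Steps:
R = -1/124522 (R = 1/(-124522) = -1/124522 ≈ -8.0307e-6)
R - 71605 = -1/124522 - 71605 = -8916397811/124522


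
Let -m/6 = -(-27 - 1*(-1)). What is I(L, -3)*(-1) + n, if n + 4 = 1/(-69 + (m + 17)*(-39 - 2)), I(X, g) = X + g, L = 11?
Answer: -67559/5630 ≈ -12.000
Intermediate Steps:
m = -156 (m = -(-6)*(-27 - 1*(-1)) = -(-6)*(-27 + 1) = -(-6)*(-26) = -6*26 = -156)
n = -22519/5630 (n = -4 + 1/(-69 + (-156 + 17)*(-39 - 2)) = -4 + 1/(-69 - 139*(-41)) = -4 + 1/(-69 + 5699) = -4 + 1/5630 = -22519/5630 ≈ -3.9998)
I(L, -3)*(-1) + n = (11 - 3)*(-1) - 22519/5630 = 8*(-1) - 22519/5630 = -8 - 22519/5630 = -67559/5630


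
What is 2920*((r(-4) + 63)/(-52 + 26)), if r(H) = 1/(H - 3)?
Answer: -642400/91 ≈ -7059.3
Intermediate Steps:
r(H) = 1/(-3 + H)
2920*((r(-4) + 63)/(-52 + 26)) = 2920*((1/(-3 - 4) + 63)/(-52 + 26)) = 2920*((1/(-7) + 63)/(-26)) = 2920*((-⅐ + 63)*(-1/26)) = 2920*((440/7)*(-1/26)) = 2920*(-220/91) = -642400/91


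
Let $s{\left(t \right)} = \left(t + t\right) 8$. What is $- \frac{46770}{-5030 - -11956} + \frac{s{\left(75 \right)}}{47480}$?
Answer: $- \frac{27654105}{4110581} \approx -6.7275$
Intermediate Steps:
$s{\left(t \right)} = 16 t$ ($s{\left(t \right)} = 2 t 8 = 16 t$)
$- \frac{46770}{-5030 - -11956} + \frac{s{\left(75 \right)}}{47480} = - \frac{46770}{-5030 - -11956} + \frac{16 \cdot 75}{47480} = - \frac{46770}{-5030 + 11956} + 1200 \cdot \frac{1}{47480} = - \frac{46770}{6926} + \frac{30}{1187} = \left(-46770\right) \frac{1}{6926} + \frac{30}{1187} = - \frac{23385}{3463} + \frac{30}{1187} = - \frac{27654105}{4110581}$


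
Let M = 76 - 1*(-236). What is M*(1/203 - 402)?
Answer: -25460760/203 ≈ -1.2542e+5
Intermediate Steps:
M = 312 (M = 76 + 236 = 312)
M*(1/203 - 402) = 312*(1/203 - 402) = 312*(-81605/203) = -25460760/203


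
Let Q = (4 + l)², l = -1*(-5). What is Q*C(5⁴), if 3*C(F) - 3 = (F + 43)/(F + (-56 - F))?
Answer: -3375/14 ≈ -241.07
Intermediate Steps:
l = 5
C(F) = 125/168 - F/168 (C(F) = 1 + ((F + 43)/(F + (-56 - F)))/3 = 1 + ((43 + F)/(-56))/3 = 1 + ((43 + F)*(-1/56))/3 = 1 + (-43/56 - F/56)/3 = 1 + (-43/168 - F/168) = 125/168 - F/168)
Q = 81 (Q = (4 + 5)² = 9² = 81)
Q*C(5⁴) = 81*(125/168 - 1/168*5⁴) = 81*(125/168 - 1/168*625) = 81*(125/168 - 625/168) = 81*(-125/42) = -3375/14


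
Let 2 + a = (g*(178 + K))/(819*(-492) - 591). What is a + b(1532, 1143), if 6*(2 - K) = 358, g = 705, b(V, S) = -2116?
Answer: -854780437/403539 ≈ -2118.2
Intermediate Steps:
K = -173/3 (K = 2 - 1/6*358 = 2 - 179/3 = -173/3 ≈ -57.667)
a = -891913/403539 (a = -2 + (705*(178 - 173/3))/(819*(-492) - 591) = -2 + (705*(361/3))/(-402948 - 591) = -2 + 84835/(-403539) = -2 + 84835*(-1/403539) = -2 - 84835/403539 = -891913/403539 ≈ -2.2102)
a + b(1532, 1143) = -891913/403539 - 2116 = -854780437/403539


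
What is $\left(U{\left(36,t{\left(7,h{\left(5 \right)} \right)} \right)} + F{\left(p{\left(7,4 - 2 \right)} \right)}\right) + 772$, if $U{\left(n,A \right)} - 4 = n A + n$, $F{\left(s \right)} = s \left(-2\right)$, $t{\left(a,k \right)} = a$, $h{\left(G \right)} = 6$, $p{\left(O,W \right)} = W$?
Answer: $1060$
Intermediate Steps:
$F{\left(s \right)} = - 2 s$
$U{\left(n,A \right)} = 4 + n + A n$ ($U{\left(n,A \right)} = 4 + \left(n A + n\right) = 4 + \left(A n + n\right) = 4 + \left(n + A n\right) = 4 + n + A n$)
$\left(U{\left(36,t{\left(7,h{\left(5 \right)} \right)} \right)} + F{\left(p{\left(7,4 - 2 \right)} \right)}\right) + 772 = \left(\left(4 + 36 + 7 \cdot 36\right) - 2 \left(4 - 2\right)\right) + 772 = \left(\left(4 + 36 + 252\right) - 4\right) + 772 = \left(292 - 4\right) + 772 = 288 + 772 = 1060$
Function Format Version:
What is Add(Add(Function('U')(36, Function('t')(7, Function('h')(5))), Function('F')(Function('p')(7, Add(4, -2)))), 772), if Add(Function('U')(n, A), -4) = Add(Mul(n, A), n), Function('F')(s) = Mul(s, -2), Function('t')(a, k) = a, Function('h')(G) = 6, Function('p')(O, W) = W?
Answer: 1060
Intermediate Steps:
Function('F')(s) = Mul(-2, s)
Function('U')(n, A) = Add(4, n, Mul(A, n)) (Function('U')(n, A) = Add(4, Add(Mul(n, A), n)) = Add(4, Add(Mul(A, n), n)) = Add(4, Add(n, Mul(A, n))) = Add(4, n, Mul(A, n)))
Add(Add(Function('U')(36, Function('t')(7, Function('h')(5))), Function('F')(Function('p')(7, Add(4, -2)))), 772) = Add(Add(Add(4, 36, Mul(7, 36)), Mul(-2, Add(4, -2))), 772) = Add(Add(Add(4, 36, 252), Mul(-2, 2)), 772) = Add(Add(292, -4), 772) = Add(288, 772) = 1060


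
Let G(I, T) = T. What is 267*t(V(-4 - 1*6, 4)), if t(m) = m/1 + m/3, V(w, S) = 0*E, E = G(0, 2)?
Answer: 0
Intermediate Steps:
E = 2
V(w, S) = 0 (V(w, S) = 0*2 = 0)
t(m) = 4*m/3 (t(m) = m*1 + m*(1/3) = m + m/3 = 4*m/3)
267*t(V(-4 - 1*6, 4)) = 267*((4/3)*0) = 267*0 = 0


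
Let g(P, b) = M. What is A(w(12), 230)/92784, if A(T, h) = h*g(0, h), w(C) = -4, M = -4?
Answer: -115/11598 ≈ -0.0099155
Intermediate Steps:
g(P, b) = -4
A(T, h) = -4*h (A(T, h) = h*(-4) = -4*h)
A(w(12), 230)/92784 = -4*230/92784 = -920*1/92784 = -115/11598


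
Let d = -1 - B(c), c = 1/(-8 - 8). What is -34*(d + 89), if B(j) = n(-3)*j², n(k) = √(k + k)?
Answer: -2992 + 17*I*√6/128 ≈ -2992.0 + 0.32532*I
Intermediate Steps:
c = -1/16 (c = 1/(-16) = -1/16 ≈ -0.062500)
n(k) = √2*√k (n(k) = √(2*k) = √2*√k)
B(j) = I*√6*j² (B(j) = (√2*√(-3))*j² = (√2*(I*√3))*j² = (I*√6)*j² = I*√6*j²)
d = -1 - I*√6/256 (d = -1 - I*√6*(-1/16)² = -1 - I*√6/256 ≈ -1.0 - 0.0095683*I)
-34*(d + 89) = -34*((-1 - I*√6/256) + 89) = -34*(88 - I*√6/256) = -2992 + 17*I*√6/128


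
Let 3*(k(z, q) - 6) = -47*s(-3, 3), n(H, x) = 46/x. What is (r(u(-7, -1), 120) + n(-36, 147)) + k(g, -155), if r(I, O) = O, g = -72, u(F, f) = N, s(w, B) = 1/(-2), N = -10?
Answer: 39439/294 ≈ 134.15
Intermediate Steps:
s(w, B) = -½
u(F, f) = -10
k(z, q) = 83/6 (k(z, q) = 6 + (-47*(-½))/3 = 6 + (⅓)*(47/2) = 6 + 47/6 = 83/6)
(r(u(-7, -1), 120) + n(-36, 147)) + k(g, -155) = (120 + 46/147) + 83/6 = 17686/147 + 83/6 = 39439/294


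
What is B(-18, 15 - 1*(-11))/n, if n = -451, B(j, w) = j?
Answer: 18/451 ≈ 0.039911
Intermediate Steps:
B(-18, 15 - 1*(-11))/n = -18/(-451) = -18*(-1/451) = 18/451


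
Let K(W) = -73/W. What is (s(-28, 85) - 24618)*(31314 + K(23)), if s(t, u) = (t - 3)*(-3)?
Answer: -17661654225/23 ≈ -7.6790e+8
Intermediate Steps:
s(t, u) = 9 - 3*t (s(t, u) = (-3 + t)*(-3) = 9 - 3*t)
(s(-28, 85) - 24618)*(31314 + K(23)) = ((9 - 3*(-28)) - 24618)*(31314 - 73/23) = ((9 + 84) - 24618)*(31314 - 73*1/23) = (93 - 24618)*(31314 - 73/23) = -24525*720149/23 = -17661654225/23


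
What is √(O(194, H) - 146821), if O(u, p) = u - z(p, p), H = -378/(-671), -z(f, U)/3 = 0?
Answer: I*√146627 ≈ 382.92*I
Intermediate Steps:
z(f, U) = 0 (z(f, U) = -3*0 = 0)
H = 378/671 (H = -378*(-1/671) = 378/671 ≈ 0.56334)
O(u, p) = u (O(u, p) = u - 1*0 = u + 0 = u)
√(O(194, H) - 146821) = √(194 - 146821) = √(-146627) = I*√146627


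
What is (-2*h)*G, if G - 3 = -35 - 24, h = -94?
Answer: -10528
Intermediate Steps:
G = -56 (G = 3 + (-35 - 24) = 3 - 59 = -56)
(-2*h)*G = -2*(-94)*(-56) = 188*(-56) = -10528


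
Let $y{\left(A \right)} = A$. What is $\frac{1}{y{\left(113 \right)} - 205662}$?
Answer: $- \frac{1}{205549} \approx -4.865 \cdot 10^{-6}$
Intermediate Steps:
$\frac{1}{y{\left(113 \right)} - 205662} = \frac{1}{113 - 205662} = \frac{1}{-205549} = - \frac{1}{205549}$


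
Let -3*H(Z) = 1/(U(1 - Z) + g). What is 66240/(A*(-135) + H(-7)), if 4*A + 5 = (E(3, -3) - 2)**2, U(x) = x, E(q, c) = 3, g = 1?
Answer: 447120/911 ≈ 490.80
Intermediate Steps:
H(Z) = -1/(3*(2 - Z)) (H(Z) = -1/(3*((1 - Z) + 1)) = -1/(3*(2 - Z)))
A = -1 (A = -5/4 + (3 - 2)**2/4 = -5/4 + (1/4)*1**2 = -5/4 + (1/4)*1 = -5/4 + 1/4 = -1)
66240/(A*(-135) + H(-7)) = 66240/(-1*(-135) + 1/(3*(-2 - 7))) = 66240/(135 + (1/3)/(-9)) = 66240/(135 + (1/3)*(-1/9)) = 66240/(135 - 1/27) = 66240/(3644/27) = 66240*(27/3644) = 447120/911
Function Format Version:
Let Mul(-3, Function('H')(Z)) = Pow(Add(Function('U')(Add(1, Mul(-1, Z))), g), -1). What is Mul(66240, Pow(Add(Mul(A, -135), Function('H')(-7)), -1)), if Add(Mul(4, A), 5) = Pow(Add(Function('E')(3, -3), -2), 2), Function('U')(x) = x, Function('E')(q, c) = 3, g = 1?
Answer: Rational(447120, 911) ≈ 490.80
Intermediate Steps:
Function('H')(Z) = Mul(Rational(-1, 3), Pow(Add(2, Mul(-1, Z)), -1)) (Function('H')(Z) = Mul(Rational(-1, 3), Pow(Add(Add(1, Mul(-1, Z)), 1), -1)) = Mul(Rational(-1, 3), Pow(Add(2, Mul(-1, Z)), -1)))
A = -1 (A = Add(Rational(-5, 4), Mul(Rational(1, 4), Pow(Add(3, -2), 2))) = Add(Rational(-5, 4), Mul(Rational(1, 4), Pow(1, 2))) = Add(Rational(-5, 4), Mul(Rational(1, 4), 1)) = Add(Rational(-5, 4), Rational(1, 4)) = -1)
Mul(66240, Pow(Add(Mul(A, -135), Function('H')(-7)), -1)) = Mul(66240, Pow(Add(Mul(-1, -135), Mul(Rational(1, 3), Pow(Add(-2, -7), -1))), -1)) = Mul(66240, Pow(Add(135, Mul(Rational(1, 3), Pow(-9, -1))), -1)) = Mul(66240, Pow(Add(135, Mul(Rational(1, 3), Rational(-1, 9))), -1)) = Mul(66240, Pow(Add(135, Rational(-1, 27)), -1)) = Mul(66240, Pow(Rational(3644, 27), -1)) = Mul(66240, Rational(27, 3644)) = Rational(447120, 911)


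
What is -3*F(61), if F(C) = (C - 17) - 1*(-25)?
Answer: -207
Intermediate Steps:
F(C) = 8 + C (F(C) = (-17 + C) + 25 = 8 + C)
-3*F(61) = -3*(8 + 61) = -3*69 = -207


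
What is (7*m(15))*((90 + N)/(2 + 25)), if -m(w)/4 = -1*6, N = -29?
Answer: 3416/9 ≈ 379.56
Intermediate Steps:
m(w) = 24 (m(w) = -(-4)*6 = -4*(-6) = 24)
(7*m(15))*((90 + N)/(2 + 25)) = (7*24)*((90 - 29)/(2 + 25)) = 168*(61/27) = 3416/9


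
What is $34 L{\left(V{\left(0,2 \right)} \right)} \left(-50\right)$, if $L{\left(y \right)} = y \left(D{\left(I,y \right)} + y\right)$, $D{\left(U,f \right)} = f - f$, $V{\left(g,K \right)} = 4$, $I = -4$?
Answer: $-27200$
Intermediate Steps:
$D{\left(U,f \right)} = 0$
$L{\left(y \right)} = y^{2}$ ($L{\left(y \right)} = y \left(0 + y\right) = y y = y^{2}$)
$34 L{\left(V{\left(0,2 \right)} \right)} \left(-50\right) = 34 \cdot 4^{2} \left(-50\right) = 34 \cdot 16 \left(-50\right) = 544 \left(-50\right) = -27200$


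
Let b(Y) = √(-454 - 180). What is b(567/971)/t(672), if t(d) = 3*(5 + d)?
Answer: I*√634/2031 ≈ 0.012398*I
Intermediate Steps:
t(d) = 15 + 3*d
b(Y) = I*√634 (b(Y) = √(-634) = I*√634)
b(567/971)/t(672) = (I*√634)/(15 + 3*672) = (I*√634)/(15 + 2016) = (I*√634)/2031 = (I*√634)*(1/2031) = I*√634/2031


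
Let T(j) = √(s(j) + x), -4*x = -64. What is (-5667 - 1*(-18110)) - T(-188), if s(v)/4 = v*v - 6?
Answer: 12443 - 2*√35342 ≈ 12067.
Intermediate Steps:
x = 16 (x = -¼*(-64) = 16)
s(v) = -24 + 4*v² (s(v) = 4*(v*v - 6) = 4*(v² - 6) = 4*(-6 + v²) = -24 + 4*v²)
T(j) = √(-8 + 4*j²) (T(j) = √((-24 + 4*j²) + 16) = √(-8 + 4*j²))
(-5667 - 1*(-18110)) - T(-188) = (-5667 - 1*(-18110)) - 2*√(-2 + (-188)²) = (-5667 + 18110) - 2*√(-2 + 35344) = 12443 - 2*√35342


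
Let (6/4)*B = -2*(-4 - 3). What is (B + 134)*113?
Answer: 48590/3 ≈ 16197.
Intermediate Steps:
B = 28/3 (B = 2*(-2*(-4 - 3))/3 = 2*(-2*(-7))/3 = (⅔)*14 = 28/3 ≈ 9.3333)
(B + 134)*113 = (28/3 + 134)*113 = (430/3)*113 = 48590/3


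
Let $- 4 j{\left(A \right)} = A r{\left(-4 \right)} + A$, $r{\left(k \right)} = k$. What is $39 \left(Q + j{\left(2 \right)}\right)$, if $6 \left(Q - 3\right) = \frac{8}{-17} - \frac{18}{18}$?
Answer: $\frac{2821}{17} \approx 165.94$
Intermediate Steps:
$Q = \frac{281}{102}$ ($Q = 3 + \frac{\frac{8}{-17} - \frac{18}{18}}{6} = 3 + \frac{8 \left(- \frac{1}{17}\right) - 1}{6} = 3 + \frac{- \frac{8}{17} - 1}{6} = 3 + \frac{1}{6} \left(- \frac{25}{17}\right) = 3 - \frac{25}{102} = \frac{281}{102} \approx 2.7549$)
$j{\left(A \right)} = \frac{3 A}{4}$ ($j{\left(A \right)} = - \frac{A \left(-4\right) + A}{4} = - \frac{- 4 A + A}{4} = - \frac{\left(-3\right) A}{4} = \frac{3 A}{4}$)
$39 \left(Q + j{\left(2 \right)}\right) = 39 \left(\frac{281}{102} + \frac{3}{4} \cdot 2\right) = 39 \left(\frac{281}{102} + \frac{3}{2}\right) = 39 \cdot \frac{217}{51} = \frac{2821}{17}$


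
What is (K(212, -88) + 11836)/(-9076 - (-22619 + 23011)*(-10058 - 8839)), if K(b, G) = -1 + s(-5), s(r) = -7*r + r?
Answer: 11865/7398548 ≈ 0.0016037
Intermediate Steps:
s(r) = -6*r
K(b, G) = 29 (K(b, G) = -1 - 6*(-5) = -1 + 30 = 29)
(K(212, -88) + 11836)/(-9076 - (-22619 + 23011)*(-10058 - 8839)) = (29 + 11836)/(-9076 - (-22619 + 23011)*(-10058 - 8839)) = 11865/(-9076 - 392*(-18897)) = 11865/(-9076 - 1*(-7407624)) = 11865/(-9076 + 7407624) = 11865/7398548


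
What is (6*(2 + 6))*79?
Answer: 3792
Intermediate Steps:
(6*(2 + 6))*79 = (6*8)*79 = 48*79 = 3792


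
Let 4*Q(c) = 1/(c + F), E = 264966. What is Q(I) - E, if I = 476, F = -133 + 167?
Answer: -540530639/2040 ≈ -2.6497e+5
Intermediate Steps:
F = 34
Q(c) = 1/(4*(34 + c)) (Q(c) = 1/(4*(c + 34)) = 1/(4*(34 + c)))
Q(I) - E = 1/(4*(34 + 476)) - 1*264966 = (¼)/510 - 264966 = (¼)*(1/510) - 264966 = 1/2040 - 264966 = -540530639/2040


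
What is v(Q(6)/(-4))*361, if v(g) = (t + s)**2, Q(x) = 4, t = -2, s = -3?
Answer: 9025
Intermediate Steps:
v(g) = 25 (v(g) = (-2 - 3)**2 = (-5)**2 = 25)
v(Q(6)/(-4))*361 = 25*361 = 9025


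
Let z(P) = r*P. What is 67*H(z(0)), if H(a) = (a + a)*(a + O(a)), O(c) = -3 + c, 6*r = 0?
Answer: 0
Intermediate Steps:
r = 0 (r = (⅙)*0 = 0)
z(P) = 0 (z(P) = 0*P = 0)
H(a) = 2*a*(-3 + 2*a) (H(a) = (a + a)*(a + (-3 + a)) = (2*a)*(-3 + 2*a) = 2*a*(-3 + 2*a))
67*H(z(0)) = 67*(2*0*(-3 + 2*0)) = 67*(2*0*(-3 + 0)) = 67*(2*0*(-3)) = 67*0 = 0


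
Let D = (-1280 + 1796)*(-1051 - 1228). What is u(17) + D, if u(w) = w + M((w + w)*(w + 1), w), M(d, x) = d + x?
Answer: -1175318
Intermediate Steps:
D = -1175964 (D = 516*(-2279) = -1175964)
u(w) = 2*w + 2*w*(1 + w) (u(w) = w + ((w + w)*(w + 1) + w) = w + ((2*w)*(1 + w) + w) = w + (2*w*(1 + w) + w) = w + (w + 2*w*(1 + w)) = 2*w + 2*w*(1 + w))
u(17) + D = 2*17*(2 + 17) - 1175964 = 2*17*19 - 1175964 = 646 - 1175964 = -1175318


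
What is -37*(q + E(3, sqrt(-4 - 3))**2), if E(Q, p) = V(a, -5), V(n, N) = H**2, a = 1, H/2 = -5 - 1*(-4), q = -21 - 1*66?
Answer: 2627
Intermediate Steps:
q = -87 (q = -21 - 66 = -87)
H = -2 (H = 2*(-5 - 1*(-4)) = 2*(-5 + 4) = 2*(-1) = -2)
V(n, N) = 4 (V(n, N) = (-2)**2 = 4)
E(Q, p) = 4
-37*(q + E(3, sqrt(-4 - 3))**2) = -37*(-87 + 4**2) = -37*(-87 + 16) = -37*(-71) = 2627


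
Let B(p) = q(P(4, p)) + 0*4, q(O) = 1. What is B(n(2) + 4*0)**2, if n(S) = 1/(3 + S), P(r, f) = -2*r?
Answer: 1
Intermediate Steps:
B(p) = 1 (B(p) = 1 + 0*4 = 1 + 0 = 1)
B(n(2) + 4*0)**2 = 1**2 = 1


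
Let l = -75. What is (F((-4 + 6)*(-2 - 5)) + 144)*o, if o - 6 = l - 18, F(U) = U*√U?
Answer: -12528 + 1218*I*√14 ≈ -12528.0 + 4557.3*I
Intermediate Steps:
F(U) = U^(3/2)
o = -87 (o = 6 + (-75 - 18) = 6 - 93 = -87)
(F((-4 + 6)*(-2 - 5)) + 144)*o = (((-4 + 6)*(-2 - 5))^(3/2) + 144)*(-87) = ((2*(-7))^(3/2) + 144)*(-87) = ((-14)^(3/2) + 144)*(-87) = (-14*I*√14 + 144)*(-87) = (144 - 14*I*√14)*(-87) = -12528 + 1218*I*√14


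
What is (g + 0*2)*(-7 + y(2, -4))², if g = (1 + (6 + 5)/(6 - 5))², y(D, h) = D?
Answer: 3600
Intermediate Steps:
g = 144 (g = (1 + 11/1)² = (1 + 11*1)² = (1 + 11)² = 12² = 144)
(g + 0*2)*(-7 + y(2, -4))² = (144 + 0*2)*(-7 + 2)² = (144 + 0)*(-5)² = 144*25 = 3600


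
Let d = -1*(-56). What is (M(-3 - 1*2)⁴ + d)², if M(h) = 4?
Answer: 97344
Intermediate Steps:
d = 56
(M(-3 - 1*2)⁴ + d)² = (4⁴ + 56)² = (256 + 56)² = 312² = 97344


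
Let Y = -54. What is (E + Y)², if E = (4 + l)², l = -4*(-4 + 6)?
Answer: 1444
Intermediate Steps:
l = -8 (l = -4*2 = -8)
E = 16 (E = (4 - 8)² = (-4)² = 16)
(E + Y)² = (16 - 54)² = (-38)² = 1444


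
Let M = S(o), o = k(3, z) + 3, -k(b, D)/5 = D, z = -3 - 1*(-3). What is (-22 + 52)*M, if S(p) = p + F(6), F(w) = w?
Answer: 270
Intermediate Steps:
z = 0 (z = -3 + 3 = 0)
k(b, D) = -5*D
o = 3 (o = -5*0 + 3 = 0 + 3 = 3)
S(p) = 6 + p (S(p) = p + 6 = 6 + p)
M = 9 (M = 6 + 3 = 9)
(-22 + 52)*M = (-22 + 52)*9 = 30*9 = 270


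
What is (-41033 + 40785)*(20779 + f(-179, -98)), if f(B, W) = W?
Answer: -5128888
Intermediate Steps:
(-41033 + 40785)*(20779 + f(-179, -98)) = (-41033 + 40785)*(20779 - 98) = -248*20681 = -5128888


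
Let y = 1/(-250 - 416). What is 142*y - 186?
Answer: -62009/333 ≈ -186.21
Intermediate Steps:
y = -1/666 (y = 1/(-666) = -1/666 ≈ -0.0015015)
142*y - 186 = 142*(-1/666) - 186 = -71/333 - 186 = -62009/333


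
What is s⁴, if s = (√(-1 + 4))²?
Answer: 81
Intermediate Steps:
s = 3 (s = (√3)² = 3)
s⁴ = 3⁴ = 81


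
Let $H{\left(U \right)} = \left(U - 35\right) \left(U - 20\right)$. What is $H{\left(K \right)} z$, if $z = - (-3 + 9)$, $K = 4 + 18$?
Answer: $156$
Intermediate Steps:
$K = 22$
$H{\left(U \right)} = \left(-35 + U\right) \left(-20 + U\right)$
$z = -6$ ($z = \left(-1\right) 6 = -6$)
$H{\left(K \right)} z = \left(700 + 22^{2} - 1210\right) \left(-6\right) = \left(700 + 484 - 1210\right) \left(-6\right) = \left(-26\right) \left(-6\right) = 156$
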